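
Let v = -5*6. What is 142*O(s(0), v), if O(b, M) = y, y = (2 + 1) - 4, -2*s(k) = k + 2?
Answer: -142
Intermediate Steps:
s(k) = -1 - k/2 (s(k) = -(k + 2)/2 = -(2 + k)/2 = -1 - k/2)
v = -30
y = -1 (y = 3 - 4 = -1)
O(b, M) = -1
142*O(s(0), v) = 142*(-1) = -142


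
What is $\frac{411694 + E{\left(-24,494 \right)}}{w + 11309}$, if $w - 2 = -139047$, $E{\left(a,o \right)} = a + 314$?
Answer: $- \frac{51498}{15967} \approx -3.2253$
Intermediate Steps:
$E{\left(a,o \right)} = 314 + a$
$w = -139045$ ($w = 2 - 139047 = -139045$)
$\frac{411694 + E{\left(-24,494 \right)}}{w + 11309} = \frac{411694 + \left(314 - 24\right)}{-139045 + 11309} = \frac{411694 + 290}{-127736} = 411984 \left(- \frac{1}{127736}\right) = - \frac{51498}{15967}$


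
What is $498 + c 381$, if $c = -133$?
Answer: $-50175$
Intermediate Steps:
$498 + c 381 = 498 - 50673 = -50175$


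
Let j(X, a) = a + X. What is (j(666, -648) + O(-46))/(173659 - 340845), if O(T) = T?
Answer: 14/83593 ≈ 0.00016748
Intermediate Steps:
j(X, a) = X + a
(j(666, -648) + O(-46))/(173659 - 340845) = ((666 - 648) - 46)/(173659 - 340845) = (18 - 46)/(-167186) = -28*(-1/167186) = 14/83593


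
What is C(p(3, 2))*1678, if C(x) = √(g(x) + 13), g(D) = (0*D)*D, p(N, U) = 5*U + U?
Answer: 1678*√13 ≈ 6050.1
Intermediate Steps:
p(N, U) = 6*U
g(D) = 0 (g(D) = 0*D = 0)
C(x) = √13 (C(x) = √(0 + 13) = √13)
C(p(3, 2))*1678 = √13*1678 = 1678*√13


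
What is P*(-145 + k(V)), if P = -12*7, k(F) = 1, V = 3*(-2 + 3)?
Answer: 12096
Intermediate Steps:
V = 3 (V = 3*1 = 3)
P = -84
P*(-145 + k(V)) = -84*(-145 + 1) = -84*(-144) = 12096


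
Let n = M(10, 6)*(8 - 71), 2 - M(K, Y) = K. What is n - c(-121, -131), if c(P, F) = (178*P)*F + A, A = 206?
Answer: -2821180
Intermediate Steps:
M(K, Y) = 2 - K
c(P, F) = 206 + 178*F*P (c(P, F) = (178*P)*F + 206 = 178*F*P + 206 = 206 + 178*F*P)
n = 504 (n = (2 - 1*10)*(8 - 71) = (2 - 10)*(-63) = -8*(-63) = 504)
n - c(-121, -131) = 504 - (206 + 178*(-131)*(-121)) = 504 - (206 + 2821478) = 504 - 1*2821684 = 504 - 2821684 = -2821180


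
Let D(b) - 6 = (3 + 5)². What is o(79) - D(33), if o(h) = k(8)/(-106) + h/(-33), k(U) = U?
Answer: -126749/1749 ≈ -72.469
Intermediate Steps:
D(b) = 70 (D(b) = 6 + (3 + 5)² = 6 + 8² = 6 + 64 = 70)
o(h) = -4/53 - h/33 (o(h) = 8/(-106) + h/(-33) = 8*(-1/106) + h*(-1/33) = -4/53 - h/33)
o(79) - D(33) = (-4/53 - 1/33*79) - 1*70 = (-4/53 - 79/33) - 70 = -4319/1749 - 70 = -126749/1749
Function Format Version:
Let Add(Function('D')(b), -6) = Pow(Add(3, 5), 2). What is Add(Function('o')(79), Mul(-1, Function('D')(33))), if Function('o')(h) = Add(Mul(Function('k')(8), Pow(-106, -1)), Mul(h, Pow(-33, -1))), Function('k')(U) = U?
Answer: Rational(-126749, 1749) ≈ -72.469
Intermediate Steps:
Function('D')(b) = 70 (Function('D')(b) = Add(6, Pow(Add(3, 5), 2)) = Add(6, Pow(8, 2)) = Add(6, 64) = 70)
Function('o')(h) = Add(Rational(-4, 53), Mul(Rational(-1, 33), h)) (Function('o')(h) = Add(Mul(8, Pow(-106, -1)), Mul(h, Pow(-33, -1))) = Add(Mul(8, Rational(-1, 106)), Mul(h, Rational(-1, 33))) = Add(Rational(-4, 53), Mul(Rational(-1, 33), h)))
Add(Function('o')(79), Mul(-1, Function('D')(33))) = Add(Add(Rational(-4, 53), Mul(Rational(-1, 33), 79)), Mul(-1, 70)) = Add(Add(Rational(-4, 53), Rational(-79, 33)), -70) = Add(Rational(-4319, 1749), -70) = Rational(-126749, 1749)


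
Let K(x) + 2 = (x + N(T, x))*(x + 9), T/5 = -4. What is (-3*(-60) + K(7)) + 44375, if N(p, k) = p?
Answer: 44345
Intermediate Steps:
T = -20 (T = 5*(-4) = -20)
K(x) = -2 + (-20 + x)*(9 + x) (K(x) = -2 + (x - 20)*(x + 9) = -2 + (-20 + x)*(9 + x))
(-3*(-60) + K(7)) + 44375 = (-3*(-60) + (-182 + 7² - 11*7)) + 44375 = (180 + (-182 + 49 - 77)) + 44375 = (180 - 210) + 44375 = -30 + 44375 = 44345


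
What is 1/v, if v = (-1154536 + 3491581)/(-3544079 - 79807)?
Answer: -1207962/779015 ≈ -1.5506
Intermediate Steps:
v = -779015/1207962 (v = 2337045/(-3623886) = 2337045*(-1/3623886) = -779015/1207962 ≈ -0.64490)
1/v = 1/(-779015/1207962) = -1207962/779015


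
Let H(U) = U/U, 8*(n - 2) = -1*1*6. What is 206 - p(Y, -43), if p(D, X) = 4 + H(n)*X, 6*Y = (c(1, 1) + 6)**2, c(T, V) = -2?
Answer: 245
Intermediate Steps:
n = 5/4 (n = 2 + (-1*1*6)/8 = 2 + (-1*6)/8 = 2 + (1/8)*(-6) = 2 - 3/4 = 5/4 ≈ 1.2500)
H(U) = 1
Y = 8/3 (Y = (-2 + 6)**2/6 = (1/6)*4**2 = (1/6)*16 = 8/3 ≈ 2.6667)
p(D, X) = 4 + X (p(D, X) = 4 + 1*X = 4 + X)
206 - p(Y, -43) = 206 - (4 - 43) = 206 - 1*(-39) = 206 + 39 = 245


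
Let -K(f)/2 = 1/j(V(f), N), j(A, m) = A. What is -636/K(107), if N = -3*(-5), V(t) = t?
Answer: 34026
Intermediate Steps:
N = 15
K(f) = -2/f
-636/K(107) = -636/((-2/107)) = -636/((-2*1/107)) = -636/(-2/107) = -636*(-107/2) = 34026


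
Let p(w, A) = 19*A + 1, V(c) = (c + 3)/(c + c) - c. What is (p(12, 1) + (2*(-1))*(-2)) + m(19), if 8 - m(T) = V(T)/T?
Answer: 11902/361 ≈ 32.970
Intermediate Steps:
V(c) = -c + (3 + c)/(2*c) (V(c) = (3 + c)/((2*c)) - c = (3 + c)*(1/(2*c)) - c = (3 + c)/(2*c) - c = -c + (3 + c)/(2*c))
p(w, A) = 1 + 19*A
m(T) = 8 - (1/2 - T + 3/(2*T))/T
(p(12, 1) + (2*(-1))*(-2)) + m(19) = ((1 + 19*1) + (2*(-1))*(-2)) + (1/2)*(-3 - 1*19 + 18*19**2)/19**2 = ((1 + 19) - 2*(-2)) + (1/2)*(1/361)*(-3 - 19 + 18*361) = (20 + 4) + (1/2)*(1/361)*(-3 - 19 + 6498) = 24 + (1/2)*(1/361)*6476 = 24 + 3238/361 = 11902/361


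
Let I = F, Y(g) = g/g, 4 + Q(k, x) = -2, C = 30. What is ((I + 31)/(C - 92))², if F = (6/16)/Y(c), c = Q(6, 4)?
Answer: 63001/246016 ≈ 0.25608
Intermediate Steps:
Q(k, x) = -6 (Q(k, x) = -4 - 2 = -6)
c = -6
Y(g) = 1
F = 3/8 (F = (6/16)/1 = (6*(1/16))*1 = (3/8)*1 = 3/8 ≈ 0.37500)
I = 3/8 ≈ 0.37500
((I + 31)/(C - 92))² = ((3/8 + 31)/(30 - 92))² = ((251/8)/(-62))² = ((251/8)*(-1/62))² = (-251/496)² = 63001/246016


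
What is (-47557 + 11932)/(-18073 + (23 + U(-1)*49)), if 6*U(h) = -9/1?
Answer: 71250/36247 ≈ 1.9657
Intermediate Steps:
U(h) = -3/2 (U(h) = (-9/1)/6 = (-9*1)/6 = (⅙)*(-9) = -3/2)
(-47557 + 11932)/(-18073 + (23 + U(-1)*49)) = (-47557 + 11932)/(-18073 + (23 - 3/2*49)) = -35625/(-18073 + (23 - 147/2)) = -35625/(-18073 - 101/2) = -35625/(-36247/2) = -35625*(-2/36247) = 71250/36247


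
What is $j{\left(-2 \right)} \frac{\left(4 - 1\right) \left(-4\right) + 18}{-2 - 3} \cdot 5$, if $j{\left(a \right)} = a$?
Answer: $12$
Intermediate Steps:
$j{\left(-2 \right)} \frac{\left(4 - 1\right) \left(-4\right) + 18}{-2 - 3} \cdot 5 = - 2 \frac{\left(4 - 1\right) \left(-4\right) + 18}{-2 - 3} \cdot 5 = - 2 \frac{3 \left(-4\right) + 18}{-5} \cdot 5 = - 2 \left(-12 + 18\right) \left(- \frac{1}{5}\right) 5 = - 2 \cdot 6 \left(- \frac{1}{5}\right) 5 = \left(-2\right) \left(- \frac{6}{5}\right) 5 = \frac{12}{5} \cdot 5 = 12$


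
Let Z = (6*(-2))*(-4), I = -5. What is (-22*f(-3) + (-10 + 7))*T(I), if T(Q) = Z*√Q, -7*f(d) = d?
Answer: -4176*I*√5/7 ≈ -1334.0*I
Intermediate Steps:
f(d) = -d/7
Z = 48 (Z = -12*(-4) = 48)
T(Q) = 48*√Q
(-22*f(-3) + (-10 + 7))*T(I) = (-(-22)*(-3)/7 + (-10 + 7))*(48*√(-5)) = (-22*3/7 - 3)*(48*(I*√5)) = (-66/7 - 3)*(48*I*√5) = -4176*I*√5/7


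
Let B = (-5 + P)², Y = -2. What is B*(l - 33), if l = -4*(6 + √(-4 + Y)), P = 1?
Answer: -912 - 64*I*√6 ≈ -912.0 - 156.77*I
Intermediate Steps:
B = 16 (B = (-5 + 1)² = (-4)² = 16)
l = -24 - 4*I*√6 (l = -4*(6 + √(-4 - 2)) = -4*(6 + √(-6)) = -4*(6 + I*√6) = -24 - 4*I*√6 ≈ -24.0 - 9.798*I)
B*(l - 33) = 16*((-24 - 4*I*√6) - 33) = 16*(-57 - 4*I*√6) = -912 - 64*I*√6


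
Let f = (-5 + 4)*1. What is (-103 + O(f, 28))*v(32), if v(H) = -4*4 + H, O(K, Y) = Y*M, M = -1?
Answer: -2096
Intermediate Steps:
f = -1 (f = -1*1 = -1)
O(K, Y) = -Y (O(K, Y) = Y*(-1) = -Y)
v(H) = -16 + H
(-103 + O(f, 28))*v(32) = (-103 - 1*28)*(-16 + 32) = (-103 - 28)*16 = -131*16 = -2096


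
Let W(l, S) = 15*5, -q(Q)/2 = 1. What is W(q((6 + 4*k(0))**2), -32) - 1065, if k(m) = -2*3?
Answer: -990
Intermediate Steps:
k(m) = -6
q(Q) = -2 (q(Q) = -2*1 = -2)
W(l, S) = 75
W(q((6 + 4*k(0))**2), -32) - 1065 = 75 - 1065 = -990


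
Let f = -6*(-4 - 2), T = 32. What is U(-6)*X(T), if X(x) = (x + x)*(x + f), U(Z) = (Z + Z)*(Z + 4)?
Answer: 104448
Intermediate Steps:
U(Z) = 2*Z*(4 + Z) (U(Z) = (2*Z)*(4 + Z) = 2*Z*(4 + Z))
f = 36 (f = -6*(-6) = 36)
X(x) = 2*x*(36 + x) (X(x) = (x + x)*(x + 36) = (2*x)*(36 + x) = 2*x*(36 + x))
U(-6)*X(T) = (2*(-6)*(4 - 6))*(2*32*(36 + 32)) = (2*(-6)*(-2))*(2*32*68) = 24*4352 = 104448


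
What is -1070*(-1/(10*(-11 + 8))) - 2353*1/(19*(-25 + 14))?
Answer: -15304/627 ≈ -24.408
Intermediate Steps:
-1070*(-1/(10*(-11 + 8))) - 2353*1/(19*(-25 + 14)) = -1070/((-3*(-10))) - 2353/(19*(-11)) = -1070/30 - 2353/(-209) = -1070*1/30 - 2353*(-1/209) = -107/3 + 2353/209 = -15304/627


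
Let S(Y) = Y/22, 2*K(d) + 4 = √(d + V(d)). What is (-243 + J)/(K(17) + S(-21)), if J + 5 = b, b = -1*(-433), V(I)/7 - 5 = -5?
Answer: -132275/1084 - 22385*√17/1084 ≈ -207.17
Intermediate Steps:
V(I) = 0 (V(I) = 35 + 7*(-5) = 35 - 35 = 0)
K(d) = -2 + √d/2 (K(d) = -2 + √(d + 0)/2 = -2 + √d/2)
b = 433
J = 428 (J = -5 + 433 = 428)
S(Y) = Y/22 (S(Y) = Y*(1/22) = Y/22)
(-243 + J)/(K(17) + S(-21)) = (-243 + 428)/((-2 + √17/2) + (1/22)*(-21)) = 185/((-2 + √17/2) - 21/22) = 185/(-65/22 + √17/2)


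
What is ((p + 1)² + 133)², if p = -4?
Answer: 20164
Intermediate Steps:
((p + 1)² + 133)² = ((-4 + 1)² + 133)² = ((-3)² + 133)² = (9 + 133)² = 142² = 20164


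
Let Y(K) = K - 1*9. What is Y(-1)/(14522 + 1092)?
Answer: -5/7807 ≈ -0.00064045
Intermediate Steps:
Y(K) = -9 + K (Y(K) = K - 9 = -9 + K)
Y(-1)/(14522 + 1092) = (-9 - 1)/(14522 + 1092) = -10/15614 = (1/15614)*(-10) = -5/7807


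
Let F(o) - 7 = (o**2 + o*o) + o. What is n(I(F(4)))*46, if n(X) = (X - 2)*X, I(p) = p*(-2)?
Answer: 348128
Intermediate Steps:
F(o) = 7 + o + 2*o**2 (F(o) = 7 + ((o**2 + o*o) + o) = 7 + ((o**2 + o**2) + o) = 7 + (2*o**2 + o) = 7 + (o + 2*o**2) = 7 + o + 2*o**2)
I(p) = -2*p
n(X) = X*(-2 + X) (n(X) = (-2 + X)*X = X*(-2 + X))
n(I(F(4)))*46 = ((-2*(7 + 4 + 2*4**2))*(-2 - 2*(7 + 4 + 2*4**2)))*46 = ((-2*(7 + 4 + 2*16))*(-2 - 2*(7 + 4 + 2*16)))*46 = ((-2*(7 + 4 + 32))*(-2 - 2*(7 + 4 + 32)))*46 = ((-2*43)*(-2 - 2*43))*46 = -86*(-2 - 86)*46 = -86*(-88)*46 = 7568*46 = 348128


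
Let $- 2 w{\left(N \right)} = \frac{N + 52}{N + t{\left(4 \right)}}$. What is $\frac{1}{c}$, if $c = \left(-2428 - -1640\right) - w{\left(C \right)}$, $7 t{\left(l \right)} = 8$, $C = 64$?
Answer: $- \frac{228}{179461} \approx -0.0012705$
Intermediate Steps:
$t{\left(l \right)} = \frac{8}{7}$ ($t{\left(l \right)} = \frac{1}{7} \cdot 8 = \frac{8}{7}$)
$w{\left(N \right)} = - \frac{52 + N}{2 \left(\frac{8}{7} + N\right)}$ ($w{\left(N \right)} = - \frac{\left(N + 52\right) \frac{1}{N + \frac{8}{7}}}{2} = - \frac{\left(52 + N\right) \frac{1}{\frac{8}{7} + N}}{2} = - \frac{\frac{1}{\frac{8}{7} + N} \left(52 + N\right)}{2} = - \frac{52 + N}{2 \left(\frac{8}{7} + N\right)}$)
$c = - \frac{179461}{228}$ ($c = \left(-2428 - -1640\right) - \frac{7 \left(-52 - 64\right)}{2 \left(8 + 7 \cdot 64\right)} = \left(-2428 + 1640\right) - \frac{7 \left(-52 - 64\right)}{2 \left(8 + 448\right)} = -788 - \frac{7}{2} \cdot \frac{1}{456} \left(-116\right) = -788 - - \frac{203}{228} = -788 + \frac{203}{228} = - \frac{179461}{228} \approx -787.11$)
$\frac{1}{c} = \frac{1}{- \frac{179461}{228}} = - \frac{228}{179461}$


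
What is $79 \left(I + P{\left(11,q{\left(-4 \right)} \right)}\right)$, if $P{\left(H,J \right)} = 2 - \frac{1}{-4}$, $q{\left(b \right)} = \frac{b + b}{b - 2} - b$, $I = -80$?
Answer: $- \frac{24569}{4} \approx -6142.3$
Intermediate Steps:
$q{\left(b \right)} = - b + \frac{2 b}{-2 + b}$ ($q{\left(b \right)} = \frac{2 b}{-2 + b} - b = - b + \frac{2 b}{-2 + b}$)
$P{\left(H,J \right)} = \frac{9}{4}$ ($P{\left(H,J \right)} = 2 - - \frac{1}{4} = 2 + \frac{1}{4} = \frac{9}{4}$)
$79 \left(I + P{\left(11,q{\left(-4 \right)} \right)}\right) = 79 \left(-80 + \frac{9}{4}\right) = 79 \left(- \frac{311}{4}\right) = - \frac{24569}{4}$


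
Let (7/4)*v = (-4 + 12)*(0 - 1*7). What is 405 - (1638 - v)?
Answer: -1265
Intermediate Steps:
v = -32 (v = 4*((-4 + 12)*(0 - 1*7))/7 = 4*(8*(0 - 7))/7 = 4*(8*(-7))/7 = (4/7)*(-56) = -32)
405 - (1638 - v) = 405 - (1638 - 1*(-32)) = 405 - (1638 + 32) = 405 - 1*1670 = 405 - 1670 = -1265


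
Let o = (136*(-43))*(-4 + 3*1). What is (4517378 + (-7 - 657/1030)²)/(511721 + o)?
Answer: 1597516069963/183029650700 ≈ 8.7282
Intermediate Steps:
o = 5848 (o = -5848*(-4 + 3) = -5848*(-1) = 5848)
(4517378 + (-7 - 657/1030)²)/(511721 + o) = (4517378 + (-7 - 657/1030)²)/(511721 + 5848) = (4517378 + (-7 - 657*1/1030)²)/517569 = (4517378 + (-7 - 657/1030)²)*(1/517569) = (4517378 + (-7867/1030)²)*(1/517569) = (4517378 + 61889689/1060900)*(1/517569) = (4792548209889/1060900)*(1/517569) = 1597516069963/183029650700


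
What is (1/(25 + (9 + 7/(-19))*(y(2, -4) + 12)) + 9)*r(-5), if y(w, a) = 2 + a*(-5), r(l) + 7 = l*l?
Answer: 326868/2017 ≈ 162.06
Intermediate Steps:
r(l) = -7 + l² (r(l) = -7 + l*l = -7 + l²)
y(w, a) = 2 - 5*a
(1/(25 + (9 + 7/(-19))*(y(2, -4) + 12)) + 9)*r(-5) = (1/(25 + (9 + 7/(-19))*((2 - 5*(-4)) + 12)) + 9)*(-7 + (-5)²) = (1/(25 + (9 + 7*(-1/19))*((2 + 20) + 12)) + 9)*(-7 + 25) = (1/(25 + (9 - 7/19)*(22 + 12)) + 9)*18 = (1/(25 + (164/19)*34) + 9)*18 = (1/(25 + 5576/19) + 9)*18 = (1/(6051/19) + 9)*18 = (19/6051 + 9)*18 = (54478/6051)*18 = 326868/2017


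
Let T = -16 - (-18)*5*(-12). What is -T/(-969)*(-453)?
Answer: 165496/323 ≈ 512.37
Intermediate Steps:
T = -1096 (T = -16 - 6*(-15)*(-12) = -16 + 90*(-12) = -16 - 1080 = -1096)
-T/(-969)*(-453) = -(-1096/(-969))*(-453) = -(-1096*(-1/969))*(-453) = -1096*(-453)/969 = -1*(-165496/323) = 165496/323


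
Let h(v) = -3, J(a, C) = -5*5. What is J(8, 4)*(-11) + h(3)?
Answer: 272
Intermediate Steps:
J(a, C) = -25
J(8, 4)*(-11) + h(3) = -25*(-11) - 3 = 275 - 3 = 272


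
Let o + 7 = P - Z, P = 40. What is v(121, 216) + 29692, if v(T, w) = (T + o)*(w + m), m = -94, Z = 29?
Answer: 44942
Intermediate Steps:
o = 4 (o = -7 + (40 - 1*29) = -7 + (40 - 29) = -7 + 11 = 4)
v(T, w) = (-94 + w)*(4 + T) (v(T, w) = (T + 4)*(w - 94) = (4 + T)*(-94 + w) = (-94 + w)*(4 + T))
v(121, 216) + 29692 = (-376 - 94*121 + 4*216 + 121*216) + 29692 = (-376 - 11374 + 864 + 26136) + 29692 = 15250 + 29692 = 44942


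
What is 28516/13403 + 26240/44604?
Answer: 405905596/149456853 ≈ 2.7159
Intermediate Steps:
28516/13403 + 26240/44604 = 28516*(1/13403) + 26240*(1/44604) = 28516/13403 + 6560/11151 = 405905596/149456853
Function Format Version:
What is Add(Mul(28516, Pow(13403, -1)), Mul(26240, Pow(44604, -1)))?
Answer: Rational(405905596, 149456853) ≈ 2.7159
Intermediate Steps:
Add(Mul(28516, Pow(13403, -1)), Mul(26240, Pow(44604, -1))) = Add(Mul(28516, Rational(1, 13403)), Mul(26240, Rational(1, 44604))) = Add(Rational(28516, 13403), Rational(6560, 11151)) = Rational(405905596, 149456853)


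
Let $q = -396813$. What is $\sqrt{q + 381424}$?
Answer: $i \sqrt{15389} \approx 124.05 i$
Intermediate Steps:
$\sqrt{q + 381424} = \sqrt{-396813 + 381424} = \sqrt{-15389} = i \sqrt{15389}$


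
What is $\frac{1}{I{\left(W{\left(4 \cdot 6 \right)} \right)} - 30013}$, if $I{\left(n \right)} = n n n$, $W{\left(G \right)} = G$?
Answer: $- \frac{1}{16189} \approx -6.177 \cdot 10^{-5}$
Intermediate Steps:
$I{\left(n \right)} = n^{3}$ ($I{\left(n \right)} = n^{2} n = n^{3}$)
$\frac{1}{I{\left(W{\left(4 \cdot 6 \right)} \right)} - 30013} = \frac{1}{\left(4 \cdot 6\right)^{3} - 30013} = \frac{1}{24^{3} - 30013} = \frac{1}{13824 - 30013} = \frac{1}{-16189} = - \frac{1}{16189}$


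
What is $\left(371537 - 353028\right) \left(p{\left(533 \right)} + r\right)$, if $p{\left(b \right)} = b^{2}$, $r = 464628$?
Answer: $13858002953$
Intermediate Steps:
$\left(371537 - 353028\right) \left(p{\left(533 \right)} + r\right) = \left(371537 - 353028\right) \left(533^{2} + 464628\right) = 18509 \left(284089 + 464628\right) = 18509 \cdot 748717 = 13858002953$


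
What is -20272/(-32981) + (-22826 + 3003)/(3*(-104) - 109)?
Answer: 662316875/13885001 ≈ 47.700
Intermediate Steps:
-20272/(-32981) + (-22826 + 3003)/(3*(-104) - 109) = -20272*(-1/32981) - 19823/(-312 - 109) = 20272/32981 - 19823/(-421) = 20272/32981 - 19823*(-1/421) = 20272/32981 + 19823/421 = 662316875/13885001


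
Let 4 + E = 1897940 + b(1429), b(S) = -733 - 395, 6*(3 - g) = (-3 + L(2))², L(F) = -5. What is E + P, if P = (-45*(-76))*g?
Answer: 1870588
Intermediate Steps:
g = -23/3 (g = 3 - (-3 - 5)²/6 = 3 - ⅙*(-8)² = 3 - ⅙*64 = 3 - 32/3 = -23/3 ≈ -7.6667)
b(S) = -1128
P = -26220 (P = -45*(-76)*(-23/3) = 3420*(-23/3) = -26220)
E = 1896808 (E = -4 + (1897940 - 1128) = -4 + 1896812 = 1896808)
E + P = 1896808 - 26220 = 1870588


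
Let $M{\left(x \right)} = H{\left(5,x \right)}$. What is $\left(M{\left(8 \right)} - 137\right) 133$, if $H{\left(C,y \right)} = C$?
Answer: $-17556$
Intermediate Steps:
$M{\left(x \right)} = 5$
$\left(M{\left(8 \right)} - 137\right) 133 = \left(5 - 137\right) 133 = \left(-132\right) 133 = -17556$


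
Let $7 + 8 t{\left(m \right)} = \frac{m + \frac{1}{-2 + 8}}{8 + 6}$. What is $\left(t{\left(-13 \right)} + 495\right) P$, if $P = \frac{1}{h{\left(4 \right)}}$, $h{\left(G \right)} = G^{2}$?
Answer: $\frac{47425}{1536} \approx 30.876$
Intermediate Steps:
$t{\left(m \right)} = - \frac{587}{672} + \frac{m}{112}$ ($t{\left(m \right)} = - \frac{7}{8} + \frac{\left(m + \frac{1}{-2 + 8}\right) \frac{1}{8 + 6}}{8} = - \frac{7}{8} + \frac{\left(m + \frac{1}{6}\right) \frac{1}{14}}{8} = - \frac{7}{8} + \frac{\left(\frac{1}{6} + m\right) \frac{1}{14}}{8} = - \frac{7}{8} + \frac{\frac{1}{84} + \frac{m}{14}}{8} = - \frac{7}{8} + \left(\frac{1}{672} + \frac{m}{112}\right) = - \frac{587}{672} + \frac{m}{112}$)
$P = \frac{1}{16}$ ($P = \frac{1}{4^{2}} = \frac{1}{16} \approx 0.0625$)
$\left(t{\left(-13 \right)} + 495\right) P = \left(\left(- \frac{587}{672} + \frac{1}{112} \left(-13\right)\right) + 495\right) \frac{1}{16} = \left(\left(- \frac{587}{672} - \frac{13}{112}\right) + 495\right) \frac{1}{16} = \left(- \frac{95}{96} + 495\right) \frac{1}{16} = \frac{47425}{96} \cdot \frac{1}{16} = \frac{47425}{1536}$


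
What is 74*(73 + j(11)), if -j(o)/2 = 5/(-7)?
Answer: 38554/7 ≈ 5507.7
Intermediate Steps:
j(o) = 10/7 (j(o) = -10/(-7) = -10*(-1)/7 = -2*(-5/7) = 10/7)
74*(73 + j(11)) = 74*(73 + 10/7) = 74*(521/7) = 38554/7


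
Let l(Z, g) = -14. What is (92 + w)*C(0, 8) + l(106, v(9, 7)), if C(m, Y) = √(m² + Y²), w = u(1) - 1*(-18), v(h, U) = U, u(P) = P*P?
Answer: 874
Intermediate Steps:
u(P) = P²
w = 19 (w = 1² - 1*(-18) = 1 + 18 = 19)
C(m, Y) = √(Y² + m²)
(92 + w)*C(0, 8) + l(106, v(9, 7)) = (92 + 19)*√(8² + 0²) - 14 = 111*√(64 + 0) - 14 = 111*√64 - 14 = 111*8 - 14 = 888 - 14 = 874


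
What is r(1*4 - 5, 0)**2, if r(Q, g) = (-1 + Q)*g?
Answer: 0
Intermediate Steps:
r(Q, g) = g*(-1 + Q)
r(1*4 - 5, 0)**2 = (0*(-1 + (1*4 - 5)))**2 = (0*(-1 + (4 - 5)))**2 = (0*(-1 - 1))**2 = (0*(-2))**2 = 0**2 = 0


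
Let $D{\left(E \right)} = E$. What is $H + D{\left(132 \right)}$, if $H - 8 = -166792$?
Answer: $-166652$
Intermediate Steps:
$H = -166784$ ($H = 8 - 166792 = -166784$)
$H + D{\left(132 \right)} = -166784 + 132 = -166652$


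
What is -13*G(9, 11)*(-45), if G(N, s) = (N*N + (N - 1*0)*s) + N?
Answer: 110565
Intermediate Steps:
G(N, s) = N + N**2 + N*s (G(N, s) = (N**2 + (N + 0)*s) + N = (N**2 + N*s) + N = N + N**2 + N*s)
-13*G(9, 11)*(-45) = -117*(1 + 9 + 11)*(-45) = -117*21*(-45) = -13*189*(-45) = -2457*(-45) = 110565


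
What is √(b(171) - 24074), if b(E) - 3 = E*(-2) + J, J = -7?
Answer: 2*I*√6105 ≈ 156.27*I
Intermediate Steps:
b(E) = -4 - 2*E (b(E) = 3 + (E*(-2) - 7) = 3 + (-2*E - 7) = 3 + (-7 - 2*E) = -4 - 2*E)
√(b(171) - 24074) = √((-4 - 2*171) - 24074) = √((-4 - 342) - 24074) = √(-346 - 24074) = √(-24420) = 2*I*√6105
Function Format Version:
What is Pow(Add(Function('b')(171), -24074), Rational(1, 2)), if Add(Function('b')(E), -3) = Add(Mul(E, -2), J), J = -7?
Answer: Mul(2, I, Pow(6105, Rational(1, 2))) ≈ Mul(156.27, I)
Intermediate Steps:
Function('b')(E) = Add(-4, Mul(-2, E)) (Function('b')(E) = Add(3, Add(Mul(E, -2), -7)) = Add(3, Add(Mul(-2, E), -7)) = Add(3, Add(-7, Mul(-2, E))) = Add(-4, Mul(-2, E)))
Pow(Add(Function('b')(171), -24074), Rational(1, 2)) = Pow(Add(Add(-4, Mul(-2, 171)), -24074), Rational(1, 2)) = Pow(Add(Add(-4, -342), -24074), Rational(1, 2)) = Pow(Add(-346, -24074), Rational(1, 2)) = Pow(-24420, Rational(1, 2)) = Mul(2, I, Pow(6105, Rational(1, 2)))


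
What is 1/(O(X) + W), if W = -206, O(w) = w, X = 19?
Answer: -1/187 ≈ -0.0053476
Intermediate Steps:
1/(O(X) + W) = 1/(19 - 206) = 1/(-187) = -1/187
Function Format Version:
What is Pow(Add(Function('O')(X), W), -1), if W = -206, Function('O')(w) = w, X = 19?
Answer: Rational(-1, 187) ≈ -0.0053476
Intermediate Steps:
Pow(Add(Function('O')(X), W), -1) = Pow(Add(19, -206), -1) = Pow(-187, -1) = Rational(-1, 187)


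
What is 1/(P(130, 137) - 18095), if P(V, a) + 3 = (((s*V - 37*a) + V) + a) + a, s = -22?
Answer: -1/25623 ≈ -3.9027e-5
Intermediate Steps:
P(V, a) = -3 - 35*a - 21*V (P(V, a) = -3 + ((((-22*V - 37*a) + V) + a) + a) = -3 + ((((-37*a - 22*V) + V) + a) + a) = -3 + (((-37*a - 21*V) + a) + a) = -3 + ((-36*a - 21*V) + a) = -3 + (-35*a - 21*V) = -3 - 35*a - 21*V)
1/(P(130, 137) - 18095) = 1/((-3 - 35*137 - 21*130) - 18095) = 1/((-3 - 4795 - 2730) - 18095) = 1/(-7528 - 18095) = 1/(-25623) = -1/25623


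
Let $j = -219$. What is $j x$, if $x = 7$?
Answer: $-1533$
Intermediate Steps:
$j x = \left(-219\right) 7 = -1533$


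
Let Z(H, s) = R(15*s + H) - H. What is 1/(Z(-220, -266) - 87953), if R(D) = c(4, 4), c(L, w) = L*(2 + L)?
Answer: -1/87709 ≈ -1.1401e-5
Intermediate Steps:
R(D) = 24 (R(D) = 4*(2 + 4) = 4*6 = 24)
Z(H, s) = 24 - H
1/(Z(-220, -266) - 87953) = 1/((24 - 1*(-220)) - 87953) = 1/((24 + 220) - 87953) = 1/(244 - 87953) = 1/(-87709) = -1/87709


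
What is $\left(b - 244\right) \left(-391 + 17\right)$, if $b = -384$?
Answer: $234872$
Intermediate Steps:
$\left(b - 244\right) \left(-391 + 17\right) = \left(-384 - 244\right) \left(-391 + 17\right) = \left(-628\right) \left(-374\right) = 234872$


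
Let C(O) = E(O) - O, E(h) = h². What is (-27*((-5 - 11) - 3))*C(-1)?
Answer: 1026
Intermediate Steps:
C(O) = O² - O
(-27*((-5 - 11) - 3))*C(-1) = (-27*((-5 - 11) - 3))*(-(-1 - 1)) = (-27*(-16 - 3))*(-1*(-2)) = -27*(-19)*2 = 513*2 = 1026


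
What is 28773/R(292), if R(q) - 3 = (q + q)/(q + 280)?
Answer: 178893/25 ≈ 7155.7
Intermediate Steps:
R(q) = 3 + 2*q/(280 + q) (R(q) = 3 + (q + q)/(q + 280) = 3 + (2*q)/(280 + q) = 3 + 2*q/(280 + q))
28773/R(292) = 28773/((5*(168 + 292)/(280 + 292))) = 28773/((5*460/572)) = 28773/((5*(1/572)*460)) = 28773/(575/143) = 28773*(143/575) = 178893/25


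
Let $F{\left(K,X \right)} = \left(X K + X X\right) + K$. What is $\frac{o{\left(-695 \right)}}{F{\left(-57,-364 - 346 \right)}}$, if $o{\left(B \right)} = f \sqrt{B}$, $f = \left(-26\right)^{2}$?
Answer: $\frac{676 i \sqrt{695}}{544513} \approx 0.032729 i$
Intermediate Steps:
$f = 676$
$F{\left(K,X \right)} = K + X^{2} + K X$ ($F{\left(K,X \right)} = \left(K X + X^{2}\right) + K = \left(X^{2} + K X\right) + K = K + X^{2} + K X$)
$o{\left(B \right)} = 676 \sqrt{B}$
$\frac{o{\left(-695 \right)}}{F{\left(-57,-364 - 346 \right)}} = \frac{676 \sqrt{-695}}{-57 + \left(-364 - 346\right)^{2} - 57 \left(-364 - 346\right)} = \frac{676 i \sqrt{695}}{-57 + \left(-710\right)^{2} - -40470} = \frac{676 i \sqrt{695}}{-57 + 504100 + 40470} = \frac{676 i \sqrt{695}}{544513}$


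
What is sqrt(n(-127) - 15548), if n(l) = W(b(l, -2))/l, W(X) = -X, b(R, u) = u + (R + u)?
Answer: 53*I*sqrt(89281)/127 ≈ 124.7*I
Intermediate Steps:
b(R, u) = R + 2*u
n(l) = (4 - l)/l (n(l) = (-(l + 2*(-2)))/l = (-(l - 4))/l = (-(-4 + l))/l = (4 - l)/l)
sqrt(n(-127) - 15548) = sqrt((4 - 1*(-127))/(-127) - 15548) = sqrt(-(4 + 127)/127 - 15548) = sqrt(-1/127*131 - 15548) = sqrt(-131/127 - 15548) = sqrt(-1974727/127) = 53*I*sqrt(89281)/127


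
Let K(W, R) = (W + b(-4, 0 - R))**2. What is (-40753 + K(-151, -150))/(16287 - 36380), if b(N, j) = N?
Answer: 16728/20093 ≈ 0.83253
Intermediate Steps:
K(W, R) = (-4 + W)**2 (K(W, R) = (W - 4)**2 = (-4 + W)**2)
(-40753 + K(-151, -150))/(16287 - 36380) = (-40753 + (-4 - 151)**2)/(16287 - 36380) = (-40753 + (-155)**2)/(-20093) = (-40753 + 24025)*(-1/20093) = -16728*(-1/20093) = 16728/20093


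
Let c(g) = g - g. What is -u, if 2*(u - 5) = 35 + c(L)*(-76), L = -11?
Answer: -45/2 ≈ -22.500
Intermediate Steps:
c(g) = 0
u = 45/2 (u = 5 + (35 + 0*(-76))/2 = 5 + (35 + 0)/2 = 5 + (1/2)*35 = 5 + 35/2 = 45/2 ≈ 22.500)
-u = -1*45/2 = -45/2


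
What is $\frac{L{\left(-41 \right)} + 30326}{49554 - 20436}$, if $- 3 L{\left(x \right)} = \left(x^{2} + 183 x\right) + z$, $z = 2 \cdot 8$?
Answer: $\frac{2104}{1899} \approx 1.108$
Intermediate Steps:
$z = 16$
$L{\left(x \right)} = - \frac{16}{3} - 61 x - \frac{x^{2}}{3}$ ($L{\left(x \right)} = - \frac{\left(x^{2} + 183 x\right) + 16}{3} = - \frac{16 + x^{2} + 183 x}{3} = - \frac{16}{3} - 61 x - \frac{x^{2}}{3}$)
$\frac{L{\left(-41 \right)} + 30326}{49554 - 20436} = \frac{\left(- \frac{16}{3} - -2501 - \frac{\left(-41\right)^{2}}{3}\right) + 30326}{49554 - 20436} = \frac{\left(- \frac{16}{3} + 2501 - \frac{1681}{3}\right) + 30326}{49554 - 20436} = \frac{\left(- \frac{16}{3} + 2501 - \frac{1681}{3}\right) + 30326}{29118} = \left(\frac{5806}{3} + 30326\right) \frac{1}{29118} = \frac{96784}{3} \cdot \frac{1}{29118} = \frac{2104}{1899}$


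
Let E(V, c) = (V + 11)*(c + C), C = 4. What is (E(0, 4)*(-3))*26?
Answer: -6864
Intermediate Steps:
E(V, c) = (4 + c)*(11 + V) (E(V, c) = (V + 11)*(c + 4) = (11 + V)*(4 + c) = (4 + c)*(11 + V))
(E(0, 4)*(-3))*26 = ((44 + 4*0 + 11*4 + 0*4)*(-3))*26 = ((44 + 0 + 44 + 0)*(-3))*26 = (88*(-3))*26 = -264*26 = -6864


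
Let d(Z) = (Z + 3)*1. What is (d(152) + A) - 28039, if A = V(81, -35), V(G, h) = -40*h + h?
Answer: -26519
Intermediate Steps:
d(Z) = 3 + Z (d(Z) = (3 + Z)*1 = 3 + Z)
V(G, h) = -39*h
A = 1365 (A = -39*(-35) = 1365)
(d(152) + A) - 28039 = ((3 + 152) + 1365) - 28039 = (155 + 1365) - 28039 = 1520 - 28039 = -26519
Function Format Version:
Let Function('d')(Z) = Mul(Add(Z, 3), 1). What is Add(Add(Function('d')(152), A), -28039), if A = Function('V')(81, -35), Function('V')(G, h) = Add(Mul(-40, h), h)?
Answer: -26519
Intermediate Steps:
Function('d')(Z) = Add(3, Z) (Function('d')(Z) = Mul(Add(3, Z), 1) = Add(3, Z))
Function('V')(G, h) = Mul(-39, h)
A = 1365 (A = Mul(-39, -35) = 1365)
Add(Add(Function('d')(152), A), -28039) = Add(Add(Add(3, 152), 1365), -28039) = Add(Add(155, 1365), -28039) = Add(1520, -28039) = -26519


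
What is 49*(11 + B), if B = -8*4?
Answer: -1029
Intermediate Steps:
B = -32
49*(11 + B) = 49*(11 - 32) = 49*(-21) = -1029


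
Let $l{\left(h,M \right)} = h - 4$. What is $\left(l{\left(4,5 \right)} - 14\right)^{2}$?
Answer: $196$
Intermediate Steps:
$l{\left(h,M \right)} = -4 + h$ ($l{\left(h,M \right)} = h - 4 = -4 + h$)
$\left(l{\left(4,5 \right)} - 14\right)^{2} = \left(\left(-4 + 4\right) - 14\right)^{2} = \left(0 - 14\right)^{2} = \left(-14\right)^{2} = 196$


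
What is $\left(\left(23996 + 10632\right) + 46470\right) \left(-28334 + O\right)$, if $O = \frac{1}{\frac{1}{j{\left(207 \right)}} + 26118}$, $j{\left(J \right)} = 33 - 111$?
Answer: $- \frac{4681147654396952}{2037203} \approx -2.2978 \cdot 10^{9}$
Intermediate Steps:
$j{\left(J \right)} = -78$
$O = \frac{78}{2037203}$ ($O = \frac{1}{\frac{1}{-78} + 26118} = \frac{1}{- \frac{1}{78} + 26118} = \frac{1}{\frac{2037203}{78}} = \frac{78}{2037203} \approx 3.8288 \cdot 10^{-5}$)
$\left(\left(23996 + 10632\right) + 46470\right) \left(-28334 + O\right) = \left(\left(23996 + 10632\right) + 46470\right) \left(-28334 + \frac{78}{2037203}\right) = \left(34628 + 46470\right) \left(- \frac{57722109724}{2037203}\right) = 81098 \left(- \frac{57722109724}{2037203}\right) = - \frac{4681147654396952}{2037203}$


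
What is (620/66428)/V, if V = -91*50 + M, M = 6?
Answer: -155/75462208 ≈ -2.0540e-6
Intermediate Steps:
V = -4544 (V = -91*50 + 6 = -4550 + 6 = -4544)
(620/66428)/V = (620/66428)/(-4544) = (620*(1/66428))*(-1/4544) = (155/16607)*(-1/4544) = -155/75462208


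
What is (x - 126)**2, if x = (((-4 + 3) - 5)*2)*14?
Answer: 86436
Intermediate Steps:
x = -168 (x = ((-1 - 5)*2)*14 = -6*2*14 = -12*14 = -168)
(x - 126)**2 = (-168 - 126)**2 = (-294)**2 = 86436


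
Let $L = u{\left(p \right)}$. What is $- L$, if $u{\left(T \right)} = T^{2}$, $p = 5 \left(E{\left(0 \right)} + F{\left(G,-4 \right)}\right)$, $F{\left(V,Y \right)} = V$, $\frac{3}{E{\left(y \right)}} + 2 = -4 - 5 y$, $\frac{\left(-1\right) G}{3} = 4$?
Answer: $- \frac{15625}{4} \approx -3906.3$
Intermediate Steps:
$G = -12$ ($G = \left(-3\right) 4 = -12$)
$E{\left(y \right)} = \frac{3}{-6 - 5 y}$ ($E{\left(y \right)} = \frac{3}{-2 - \left(4 + 5 y\right)} = \frac{3}{-6 - 5 y}$)
$p = - \frac{125}{2}$ ($p = 5 \left(- \frac{3}{6 + 5 \cdot 0} - 12\right) = 5 \left(- \frac{3}{6 + 0} - 12\right) = 5 \left(- \frac{3}{6} - 12\right) = 5 \left(\left(-3\right) \frac{1}{6} - 12\right) = 5 \left(- \frac{1}{2} - 12\right) = 5 \left(- \frac{25}{2}\right) = - \frac{125}{2} \approx -62.5$)
$L = \frac{15625}{4}$ ($L = \left(- \frac{125}{2}\right)^{2} = \frac{15625}{4} \approx 3906.3$)
$- L = \left(-1\right) \frac{15625}{4} = - \frac{15625}{4}$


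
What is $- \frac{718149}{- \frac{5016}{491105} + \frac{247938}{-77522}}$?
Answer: $\frac{4556827977401615}{20358740307} \approx 2.2383 \cdot 10^{5}$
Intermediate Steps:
$- \frac{718149}{- \frac{5016}{491105} + \frac{247938}{-77522}} = - \frac{718149}{\left(-5016\right) \frac{1}{491105} + 247938 \left(- \frac{1}{77522}\right)} = - \frac{718149}{- \frac{5016}{491105} - \frac{123969}{38761}} = - \frac{718149}{- \frac{61076220921}{19035720905}} = \left(-718149\right) \left(- \frac{19035720905}{61076220921}\right) = \frac{4556827977401615}{20358740307}$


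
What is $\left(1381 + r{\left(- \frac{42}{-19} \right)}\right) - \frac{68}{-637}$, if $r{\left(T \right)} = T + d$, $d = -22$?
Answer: $\frac{16476023}{12103} \approx 1361.3$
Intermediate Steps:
$r{\left(T \right)} = -22 + T$ ($r{\left(T \right)} = T - 22 = -22 + T$)
$\left(1381 + r{\left(- \frac{42}{-19} \right)}\right) - \frac{68}{-637} = \left(1381 - \left(22 + \frac{42}{-19}\right)\right) - \frac{68}{-637} = \left(1381 - \frac{376}{19}\right) - - \frac{68}{637} = \left(1381 + \left(-22 + \frac{42}{19}\right)\right) + \frac{68}{637} = \left(1381 - \frac{376}{19}\right) + \frac{68}{637} = \frac{25863}{19} + \frac{68}{637} = \frac{16476023}{12103}$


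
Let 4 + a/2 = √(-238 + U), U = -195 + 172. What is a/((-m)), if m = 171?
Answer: 8/171 - 2*I*√29/57 ≈ 0.046784 - 0.18895*I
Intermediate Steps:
U = -23
a = -8 + 6*I*√29 (a = -8 + 2*√(-238 - 23) = -8 + 2*√(-261) = -8 + 2*(3*I*√29) = -8 + 6*I*√29 ≈ -8.0 + 32.311*I)
a/((-m)) = (-8 + 6*I*√29)/((-1*171)) = (-8 + 6*I*√29)/(-171) = (-8 + 6*I*√29)*(-1/171) = 8/171 - 2*I*√29/57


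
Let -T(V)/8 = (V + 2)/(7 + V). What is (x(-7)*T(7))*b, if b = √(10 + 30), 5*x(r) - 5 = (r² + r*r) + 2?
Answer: -216*√10 ≈ -683.05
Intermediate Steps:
x(r) = 7/5 + 2*r²/5 (x(r) = 1 + ((r² + r*r) + 2)/5 = 1 + ((r² + r²) + 2)/5 = 1 + (2*r² + 2)/5 = 1 + (2 + 2*r²)/5 = 1 + (⅖ + 2*r²/5) = 7/5 + 2*r²/5)
b = 2*√10 (b = √40 = 2*√10 ≈ 6.3246)
T(V) = -8*(2 + V)/(7 + V) (T(V) = -8*(V + 2)/(7 + V) = -8*(2 + V)/(7 + V))
(x(-7)*T(7))*b = ((7/5 + (⅖)*(-7)²)*(8*(-2 - 1*7)/(7 + 7)))*(2*√10) = ((7/5 + (⅖)*49)*(8*(-2 - 7)/14))*(2*√10) = ((7/5 + 98/5)*(8*(1/14)*(-9)))*(2*√10) = (21*(-36/7))*(2*√10) = -216*√10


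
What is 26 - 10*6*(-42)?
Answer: 2546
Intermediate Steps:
26 - 10*6*(-42) = 26 - 60*(-42) = 26 + 2520 = 2546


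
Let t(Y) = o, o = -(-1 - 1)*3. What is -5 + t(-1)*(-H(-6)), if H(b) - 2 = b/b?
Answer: -23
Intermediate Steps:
H(b) = 3 (H(b) = 2 + b/b = 2 + 1 = 3)
o = 6 (o = -(-2)*3 = -1*(-6) = 6)
t(Y) = 6
-5 + t(-1)*(-H(-6)) = -5 + 6*(-1*3) = -5 + 6*(-3) = -5 - 18 = -23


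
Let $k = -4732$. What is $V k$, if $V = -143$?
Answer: $676676$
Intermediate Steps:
$V k = \left(-143\right) \left(-4732\right) = 676676$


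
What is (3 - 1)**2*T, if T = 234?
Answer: 936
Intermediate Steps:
(3 - 1)**2*T = (3 - 1)**2*234 = 2**2*234 = 4*234 = 936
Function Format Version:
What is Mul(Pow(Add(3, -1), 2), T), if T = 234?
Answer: 936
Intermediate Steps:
Mul(Pow(Add(3, -1), 2), T) = Mul(Pow(Add(3, -1), 2), 234) = Mul(Pow(2, 2), 234) = Mul(4, 234) = 936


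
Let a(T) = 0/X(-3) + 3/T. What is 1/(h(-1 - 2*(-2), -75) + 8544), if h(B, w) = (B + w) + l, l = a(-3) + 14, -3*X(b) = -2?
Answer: 1/8485 ≈ 0.00011786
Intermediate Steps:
X(b) = ⅔ (X(b) = -⅓*(-2) = ⅔)
a(T) = 3/T (a(T) = 0/(⅔) + 3/T = 0*(3/2) + 3/T = 0 + 3/T = 3/T)
l = 13 (l = 3/(-3) + 14 = 3*(-⅓) + 14 = -1 + 14 = 13)
h(B, w) = 13 + B + w (h(B, w) = (B + w) + 13 = 13 + B + w)
1/(h(-1 - 2*(-2), -75) + 8544) = 1/((13 + (-1 - 2*(-2)) - 75) + 8544) = 1/((13 + (-1 + 4) - 75) + 8544) = 1/((13 + 3 - 75) + 8544) = 1/(-59 + 8544) = 1/8485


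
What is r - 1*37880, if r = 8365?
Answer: -29515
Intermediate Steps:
r - 1*37880 = 8365 - 1*37880 = 8365 - 37880 = -29515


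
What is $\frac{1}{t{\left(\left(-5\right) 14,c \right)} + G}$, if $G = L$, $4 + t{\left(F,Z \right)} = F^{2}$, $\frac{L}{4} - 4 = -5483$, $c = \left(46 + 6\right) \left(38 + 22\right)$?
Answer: $- \frac{1}{17020} \approx -5.8754 \cdot 10^{-5}$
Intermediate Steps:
$c = 3120$ ($c = 52 \cdot 60 = 3120$)
$L = -21916$ ($L = 16 + 4 \left(-5483\right) = 16 - 21932 = -21916$)
$t{\left(F,Z \right)} = -4 + F^{2}$
$G = -21916$
$\frac{1}{t{\left(\left(-5\right) 14,c \right)} + G} = \frac{1}{\left(-4 + \left(\left(-5\right) 14\right)^{2}\right) - 21916} = \frac{1}{\left(-4 + \left(-70\right)^{2}\right) - 21916} = \frac{1}{\left(-4 + 4900\right) - 21916} = \frac{1}{4896 - 21916} = \frac{1}{-17020} = - \frac{1}{17020}$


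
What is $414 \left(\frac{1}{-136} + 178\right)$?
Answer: $\frac{5010849}{68} \approx 73689.0$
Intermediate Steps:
$414 \left(\frac{1}{-136} + 178\right) = 414 \left(- \frac{1}{136} + 178\right) = 414 \cdot \frac{24207}{136} = \frac{5010849}{68}$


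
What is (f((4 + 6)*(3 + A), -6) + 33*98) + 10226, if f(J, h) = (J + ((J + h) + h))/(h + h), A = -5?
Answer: 40393/3 ≈ 13464.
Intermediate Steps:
f(J, h) = (2*J + 2*h)/(2*h) (f(J, h) = (J + (J + 2*h))/((2*h)) = (2*J + 2*h)*(1/(2*h)) = (2*J + 2*h)/(2*h))
(f((4 + 6)*(3 + A), -6) + 33*98) + 10226 = (((4 + 6)*(3 - 5) - 6)/(-6) + 33*98) + 10226 = (-(10*(-2) - 6)/6 + 3234) + 10226 = (-(-20 - 6)/6 + 3234) + 10226 = (-1/6*(-26) + 3234) + 10226 = (13/3 + 3234) + 10226 = 9715/3 + 10226 = 40393/3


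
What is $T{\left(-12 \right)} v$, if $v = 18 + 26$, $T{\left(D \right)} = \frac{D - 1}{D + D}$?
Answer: $\frac{143}{6} \approx 23.833$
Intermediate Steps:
$T{\left(D \right)} = \frac{-1 + D}{2 D}$
$v = 44$
$T{\left(-12 \right)} v = \frac{-1 - 12}{2 \left(-12\right)} 44 = \frac{1}{2} \left(- \frac{1}{12}\right) \left(-13\right) 44 = \frac{13}{24} \cdot 44 = \frac{143}{6}$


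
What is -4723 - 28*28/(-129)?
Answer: -608483/129 ≈ -4716.9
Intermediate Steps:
-4723 - 28*28/(-129) = -4723 - 28*28*(-1/129) = -4723 - 28*(-28)/129 = -4723 - 1*(-784/129) = -4723 + 784/129 = -608483/129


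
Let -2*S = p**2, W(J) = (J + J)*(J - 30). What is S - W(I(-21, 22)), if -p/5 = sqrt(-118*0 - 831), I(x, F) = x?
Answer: 16491/2 ≈ 8245.5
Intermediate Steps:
p = -5*I*sqrt(831) (p = -5*sqrt(-118*0 - 831) = -5*sqrt(0 - 831) = -5*I*sqrt(831) ≈ -144.14*I)
W(J) = 2*J*(-30 + J) (W(J) = (2*J)*(-30 + J) = 2*J*(-30 + J))
S = 20775/2 (S = -(-5*I*sqrt(831))**2/2 = -1/2*(-20775) = 20775/2 ≈ 10388.)
S - W(I(-21, 22)) = 20775/2 - 2*(-21)*(-30 - 21) = 20775/2 - 2*(-21)*(-51) = 20775/2 - 1*2142 = 20775/2 - 2142 = 16491/2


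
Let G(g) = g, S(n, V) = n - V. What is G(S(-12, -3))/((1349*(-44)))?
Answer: 9/59356 ≈ 0.00015163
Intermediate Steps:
G(S(-12, -3))/((1349*(-44))) = (-12 - 1*(-3))/((1349*(-44))) = (-12 + 3)/(-59356) = -9*(-1/59356) = 9/59356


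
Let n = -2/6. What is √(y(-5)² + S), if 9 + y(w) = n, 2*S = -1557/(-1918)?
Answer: √2897558083/5754 ≈ 9.3551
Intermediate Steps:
S = 1557/3836 (S = (-1557/(-1918))/2 = (-1557*(-1/1918))/2 = (½)*(1557/1918) = 1557/3836 ≈ 0.40589)
n = -⅓ (n = -2*⅙ = -⅓ ≈ -0.33333)
y(w) = -28/3 (y(w) = -9 - ⅓ = -28/3)
√(y(-5)² + S) = √((-28/3)² + 1557/3836) = √(784/9 + 1557/3836) = √(3021437/34524) = √2897558083/5754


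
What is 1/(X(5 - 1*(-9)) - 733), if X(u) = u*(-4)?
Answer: -1/789 ≈ -0.0012674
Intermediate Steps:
X(u) = -4*u
1/(X(5 - 1*(-9)) - 733) = 1/(-4*(5 - 1*(-9)) - 733) = 1/(-4*(5 + 9) - 733) = 1/(-4*14 - 733) = 1/(-56 - 733) = 1/(-789) = -1/789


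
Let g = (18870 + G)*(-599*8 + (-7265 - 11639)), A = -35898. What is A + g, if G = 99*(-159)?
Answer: -74180682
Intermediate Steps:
G = -15741
g = -74144784 (g = (18870 - 15741)*(-599*8 + (-7265 - 11639)) = 3129*(-4792 - 18904) = 3129*(-23696) = -74144784)
A + g = -35898 - 74144784 = -74180682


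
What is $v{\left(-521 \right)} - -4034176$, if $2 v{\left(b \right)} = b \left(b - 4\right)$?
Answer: $\frac{8341877}{2} \approx 4.1709 \cdot 10^{6}$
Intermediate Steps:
$v{\left(b \right)} = \frac{b \left(-4 + b\right)}{2}$ ($v{\left(b \right)} = \frac{b \left(b - 4\right)}{2} = \frac{b \left(-4 + b\right)}{2}$)
$v{\left(-521 \right)} - -4034176 = \frac{1}{2} \left(-521\right) \left(-4 - 521\right) - -4034176 = \frac{1}{2} \left(-521\right) \left(-525\right) + 4034176 = \frac{273525}{2} + 4034176 = \frac{8341877}{2}$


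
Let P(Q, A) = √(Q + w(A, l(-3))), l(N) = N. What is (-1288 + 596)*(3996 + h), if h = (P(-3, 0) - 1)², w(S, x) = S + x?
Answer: -2761772 + 1384*I*√6 ≈ -2.7618e+6 + 3390.1*I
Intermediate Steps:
P(Q, A) = √(-3 + A + Q) (P(Q, A) = √(Q + (A - 3)) = √(Q + (-3 + A)) = √(-3 + A + Q))
h = (-1 + I*√6)² (h = (√(-3 + 0 - 3) - 1)² = (√(-6) - 1)² = (I*√6 - 1)² = (-1 + I*√6)² ≈ -5.0 - 4.899*I)
(-1288 + 596)*(3996 + h) = (-1288 + 596)*(3996 + (1 - I*√6)²) = -692*(3996 + (1 - I*√6)²) = -2765232 - 692*(1 - I*√6)²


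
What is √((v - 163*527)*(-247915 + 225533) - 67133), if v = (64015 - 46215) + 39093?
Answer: √649189923 ≈ 25479.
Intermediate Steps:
v = 56893 (v = 17800 + 39093 = 56893)
√((v - 163*527)*(-247915 + 225533) - 67133) = √((56893 - 163*527)*(-247915 + 225533) - 67133) = √((56893 - 85901)*(-22382) - 67133) = √(-29008*(-22382) - 67133) = √(649257056 - 67133) = √649189923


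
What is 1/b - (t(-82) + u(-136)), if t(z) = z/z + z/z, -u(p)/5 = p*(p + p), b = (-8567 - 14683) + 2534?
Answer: 3831589927/20716 ≈ 1.8496e+5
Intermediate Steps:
b = -20716 (b = -23250 + 2534 = -20716)
u(p) = -10*p**2 (u(p) = -5*p*(p + p) = -5*p*2*p = -10*p**2)
t(z) = 2 (t(z) = 1 + 1 = 2)
1/b - (t(-82) + u(-136)) = 1/(-20716) - (2 - 10*(-136)**2) = -1/20716 - (2 - 10*18496) = -1/20716 - (2 - 184960) = -1/20716 - 1*(-184958) = -1/20716 + 184958 = 3831589927/20716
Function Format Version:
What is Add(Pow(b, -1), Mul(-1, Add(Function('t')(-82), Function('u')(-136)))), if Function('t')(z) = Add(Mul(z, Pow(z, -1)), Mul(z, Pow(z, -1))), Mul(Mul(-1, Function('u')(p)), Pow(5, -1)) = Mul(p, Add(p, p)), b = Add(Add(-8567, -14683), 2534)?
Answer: Rational(3831589927, 20716) ≈ 1.8496e+5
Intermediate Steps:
b = -20716 (b = Add(-23250, 2534) = -20716)
Function('u')(p) = Mul(-10, Pow(p, 2)) (Function('u')(p) = Mul(-5, Mul(p, Add(p, p))) = Mul(-5, Mul(p, Mul(2, p))) = Mul(-5, Mul(2, Pow(p, 2))) = Mul(-10, Pow(p, 2)))
Function('t')(z) = 2 (Function('t')(z) = Add(1, 1) = 2)
Add(Pow(b, -1), Mul(-1, Add(Function('t')(-82), Function('u')(-136)))) = Add(Pow(-20716, -1), Mul(-1, Add(2, Mul(-10, Pow(-136, 2))))) = Add(Rational(-1, 20716), Mul(-1, Add(2, Mul(-10, 18496)))) = Add(Rational(-1, 20716), Mul(-1, Add(2, -184960))) = Add(Rational(-1, 20716), Mul(-1, -184958)) = Add(Rational(-1, 20716), 184958) = Rational(3831589927, 20716)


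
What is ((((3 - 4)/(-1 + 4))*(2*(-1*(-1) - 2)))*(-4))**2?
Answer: 64/9 ≈ 7.1111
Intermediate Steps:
((((3 - 4)/(-1 + 4))*(2*(-1*(-1) - 2)))*(-4))**2 = (((-1/3)*(2*(1 - 2)))*(-4))**2 = (((-1*1/3)*(2*(-1)))*(-4))**2 = (-1/3*(-2)*(-4))**2 = ((2/3)*(-4))**2 = (-8/3)**2 = 64/9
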